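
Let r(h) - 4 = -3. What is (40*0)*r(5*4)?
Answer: 0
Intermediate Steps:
r(h) = 1 (r(h) = 4 - 3 = 1)
(40*0)*r(5*4) = (40*0)*1 = 0*1 = 0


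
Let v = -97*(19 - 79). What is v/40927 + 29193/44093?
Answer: 1451403171/1804594211 ≈ 0.80428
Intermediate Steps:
v = 5820 (v = -97*(-60) = 5820)
v/40927 + 29193/44093 = 5820/40927 + 29193/44093 = 1451403171/1804594211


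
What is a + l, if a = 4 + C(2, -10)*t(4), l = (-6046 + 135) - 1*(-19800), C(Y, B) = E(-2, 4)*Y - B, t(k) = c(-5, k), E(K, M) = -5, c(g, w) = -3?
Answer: 13893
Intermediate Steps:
t(k) = -3
C(Y, B) = -B - 5*Y (C(Y, B) = -5*Y - B = -B - 5*Y)
l = 13889 (l = -5911 + 19800 = 13889)
a = 4 (a = 4 + (-1*(-10) - 5*2)*(-3) = 4 + (10 - 10)*(-3) = 4 + 0*(-3) = 4 + 0 = 4)
a + l = 4 + 13889 = 13893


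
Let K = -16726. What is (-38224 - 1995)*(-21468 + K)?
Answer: 1536124486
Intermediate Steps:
(-38224 - 1995)*(-21468 + K) = (-38224 - 1995)*(-21468 - 16726) = -40219*(-38194) = 1536124486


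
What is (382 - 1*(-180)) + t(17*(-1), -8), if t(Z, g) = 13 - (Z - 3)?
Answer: 595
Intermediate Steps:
t(Z, g) = 16 - Z (t(Z, g) = 13 - (-3 + Z) = 13 + (3 - Z) = 16 - Z)
(382 - 1*(-180)) + t(17*(-1), -8) = (382 - 1*(-180)) + (16 - 17*(-1)) = (382 + 180) + (16 - 1*(-17)) = 562 + (16 + 17) = 562 + 33 = 595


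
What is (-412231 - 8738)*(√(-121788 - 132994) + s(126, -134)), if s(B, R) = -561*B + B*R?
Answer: 36864255330 - 420969*I*√254782 ≈ 3.6864e+10 - 2.1249e+8*I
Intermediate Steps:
(-412231 - 8738)*(√(-121788 - 132994) + s(126, -134)) = (-412231 - 8738)*(√(-121788 - 132994) + 126*(-561 - 134)) = -420969*(√(-254782) + 126*(-695)) = -420969*(I*√254782 - 87570) = -420969*(-87570 + I*√254782) = 36864255330 - 420969*I*√254782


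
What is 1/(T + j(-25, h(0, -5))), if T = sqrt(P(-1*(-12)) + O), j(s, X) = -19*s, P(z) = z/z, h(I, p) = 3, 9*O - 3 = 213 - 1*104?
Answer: 3/1436 ≈ 0.0020891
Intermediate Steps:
O = 112/9 (O = 1/3 + (213 - 1*104)/9 = 1/3 + (213 - 104)/9 = 1/3 + (1/9)*109 = 1/3 + 109/9 = 112/9 ≈ 12.444)
P(z) = 1
T = 11/3 (T = sqrt(1 + 112/9) = sqrt(121/9) = 11/3 ≈ 3.6667)
1/(T + j(-25, h(0, -5))) = 1/(11/3 - 19*(-25)) = 1/(11/3 + 475) = 1/(1436/3) = 3/1436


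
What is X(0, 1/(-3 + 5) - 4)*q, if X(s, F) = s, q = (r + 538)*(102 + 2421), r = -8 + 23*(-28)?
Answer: 0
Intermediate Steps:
r = -652 (r = -8 - 644 = -652)
q = -287622 (q = (-652 + 538)*(102 + 2421) = -114*2523 = -287622)
X(0, 1/(-3 + 5) - 4)*q = 0*(-287622) = 0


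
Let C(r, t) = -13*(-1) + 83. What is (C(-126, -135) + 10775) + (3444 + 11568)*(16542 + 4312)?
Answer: 313071119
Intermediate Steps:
C(r, t) = 96 (C(r, t) = 13 + 83 = 96)
(C(-126, -135) + 10775) + (3444 + 11568)*(16542 + 4312) = (96 + 10775) + (3444 + 11568)*(16542 + 4312) = 10871 + 15012*20854 = 10871 + 313060248 = 313071119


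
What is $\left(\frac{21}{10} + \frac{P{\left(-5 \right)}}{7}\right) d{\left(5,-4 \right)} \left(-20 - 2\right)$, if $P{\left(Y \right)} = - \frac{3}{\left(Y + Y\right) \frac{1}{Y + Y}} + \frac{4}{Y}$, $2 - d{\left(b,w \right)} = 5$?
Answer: $\frac{3597}{35} \approx 102.77$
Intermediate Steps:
$d{\left(b,w \right)} = -3$ ($d{\left(b,w \right)} = 2 - 5 = -3$)
$P{\left(Y \right)} = -3 + \frac{4}{Y}$ ($P{\left(Y \right)} = - \frac{3}{2 Y \frac{1}{2 Y}} + \frac{4}{Y} = - \frac{3}{1} + \frac{4}{Y} = \left(-3\right) 1 + \frac{4}{Y} = -3 + \frac{4}{Y}$)
$\left(\frac{21}{10} + \frac{P{\left(-5 \right)}}{7}\right) d{\left(5,-4 \right)} \left(-20 - 2\right) = \left(\frac{21}{10} + \frac{-3 + \frac{4}{-5}}{7}\right) \left(-3\right) \left(-20 - 2\right) = \left(21 \cdot \frac{1}{10} + \left(-3 + 4 \left(- \frac{1}{5}\right)\right) \frac{1}{7}\right) \left(-3\right) \left(-20 - 2\right) = \left(\frac{21}{10} + \left(-3 - \frac{4}{5}\right) \frac{1}{7}\right) \left(-3\right) \left(-22\right) = \left(\frac{21}{10} - \frac{19}{35}\right) \left(-3\right) \left(-22\right) = \frac{109}{70} \left(-3\right) \left(-22\right) = \left(- \frac{327}{70}\right) \left(-22\right) = \frac{3597}{35}$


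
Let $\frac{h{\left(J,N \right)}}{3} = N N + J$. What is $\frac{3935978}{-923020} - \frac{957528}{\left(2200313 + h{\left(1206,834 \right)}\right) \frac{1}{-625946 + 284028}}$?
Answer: $\frac{7952005852676191}{104218649710} \approx 76301.0$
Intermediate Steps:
$h{\left(J,N \right)} = 3 J + 3 N^{2}$ ($h{\left(J,N \right)} = 3 \left(N N + J\right) = 3 \left(N^{2} + J\right) = 3 \left(J + N^{2}\right) = 3 J + 3 N^{2}$)
$\frac{3935978}{-923020} - \frac{957528}{\left(2200313 + h{\left(1206,834 \right)}\right) \frac{1}{-625946 + 284028}} = \frac{3935978}{-923020} - \frac{957528}{\left(2200313 + \left(3 \cdot 1206 + 3 \cdot 834^{2}\right)\right) \frac{1}{-625946 + 284028}} = 3935978 \left(- \frac{1}{923020}\right) - \frac{957528}{\left(2200313 + \left(3618 + 3 \cdot 695556\right)\right) \frac{1}{-341918}} = - \frac{1967989}{461510} - \frac{957528}{\left(2200313 + \left(3618 + 2086668\right)\right) \left(- \frac{1}{341918}\right)} = - \frac{1967989}{461510} - \frac{957528}{\left(2200313 + 2090286\right) \left(- \frac{1}{341918}\right)} = - \frac{1967989}{461510} - \frac{957528}{4290599 \left(- \frac{1}{341918}\right)} = - \frac{1967989}{461510} - \frac{957528}{- \frac{4290599}{341918}} = - \frac{1967989}{461510} - - \frac{327396058704}{4290599} = - \frac{1967989}{461510} + \frac{327396058704}{4290599} = \frac{7952005852676191}{104218649710}$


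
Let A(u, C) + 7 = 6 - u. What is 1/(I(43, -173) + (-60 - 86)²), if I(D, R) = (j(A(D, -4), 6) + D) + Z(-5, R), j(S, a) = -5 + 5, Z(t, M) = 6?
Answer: 1/21365 ≈ 4.6806e-5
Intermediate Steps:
A(u, C) = -1 - u (A(u, C) = -7 + (6 - u) = -1 - u)
j(S, a) = 0
I(D, R) = 6 + D (I(D, R) = (0 + D) + 6 = D + 6 = 6 + D)
1/(I(43, -173) + (-60 - 86)²) = 1/((6 + 43) + (-60 - 86)²) = 1/(49 + (-146)²) = 1/(49 + 21316) = 1/21365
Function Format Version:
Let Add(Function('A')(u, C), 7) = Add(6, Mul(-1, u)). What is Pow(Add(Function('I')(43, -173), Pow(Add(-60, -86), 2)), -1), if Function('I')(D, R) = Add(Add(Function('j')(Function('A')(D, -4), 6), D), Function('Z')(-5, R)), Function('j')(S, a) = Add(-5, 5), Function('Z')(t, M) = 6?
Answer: Rational(1, 21365) ≈ 4.6806e-5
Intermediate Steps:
Function('A')(u, C) = Add(-1, Mul(-1, u)) (Function('A')(u, C) = Add(-7, Add(6, Mul(-1, u))) = Add(-1, Mul(-1, u)))
Function('j')(S, a) = 0
Function('I')(D, R) = Add(6, D) (Function('I')(D, R) = Add(Add(0, D), 6) = Add(D, 6) = Add(6, D))
Pow(Add(Function('I')(43, -173), Pow(Add(-60, -86), 2)), -1) = Pow(Add(Add(6, 43), Pow(Add(-60, -86), 2)), -1) = Pow(Add(49, Pow(-146, 2)), -1) = Pow(Add(49, 21316), -1) = Pow(21365, -1) = Rational(1, 21365)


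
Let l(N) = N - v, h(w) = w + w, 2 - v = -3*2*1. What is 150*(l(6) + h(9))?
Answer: 2400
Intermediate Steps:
v = 8 (v = 2 - (-3*2) = 2 - (-6) = 2 - 1*(-6) = 2 + 6 = 8)
h(w) = 2*w
l(N) = -8 + N (l(N) = N - 1*8 = N - 8 = -8 + N)
150*(l(6) + h(9)) = 150*((-8 + 6) + 2*9) = 150*(-2 + 18) = 150*16 = 2400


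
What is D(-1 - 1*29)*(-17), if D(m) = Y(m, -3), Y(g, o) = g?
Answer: 510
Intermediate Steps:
D(m) = m
D(-1 - 1*29)*(-17) = (-1 - 1*29)*(-17) = (-1 - 29)*(-17) = -30*(-17) = 510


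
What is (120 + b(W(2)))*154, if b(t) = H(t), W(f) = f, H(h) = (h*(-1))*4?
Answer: 17248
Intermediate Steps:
H(h) = -4*h (H(h) = -h*4 = -4*h)
b(t) = -4*t
(120 + b(W(2)))*154 = (120 - 4*2)*154 = (120 - 8)*154 = 112*154 = 17248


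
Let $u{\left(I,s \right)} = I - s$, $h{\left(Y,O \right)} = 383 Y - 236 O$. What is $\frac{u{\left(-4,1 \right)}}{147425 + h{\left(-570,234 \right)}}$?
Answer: $\frac{5}{126109} \approx 3.9648 \cdot 10^{-5}$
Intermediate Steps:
$h{\left(Y,O \right)} = - 236 O + 383 Y$
$\frac{u{\left(-4,1 \right)}}{147425 + h{\left(-570,234 \right)}} = \frac{-4 - 1}{147425 + \left(\left(-236\right) 234 + 383 \left(-570\right)\right)} = \frac{-4 - 1}{147425 - 273534} = \frac{1}{147425 - 273534} \left(-5\right) = \frac{1}{-126109} \left(-5\right) = \left(- \frac{1}{126109}\right) \left(-5\right) = \frac{5}{126109}$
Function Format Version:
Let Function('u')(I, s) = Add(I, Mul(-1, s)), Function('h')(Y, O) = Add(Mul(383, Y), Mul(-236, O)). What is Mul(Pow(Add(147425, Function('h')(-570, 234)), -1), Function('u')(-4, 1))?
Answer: Rational(5, 126109) ≈ 3.9648e-5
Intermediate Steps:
Function('h')(Y, O) = Add(Mul(-236, O), Mul(383, Y))
Mul(Pow(Add(147425, Function('h')(-570, 234)), -1), Function('u')(-4, 1)) = Mul(Pow(Add(147425, Add(Mul(-236, 234), Mul(383, -570))), -1), Add(-4, Mul(-1, 1))) = Mul(Pow(Add(147425, Add(-55224, -218310)), -1), Add(-4, -1)) = Mul(Pow(Add(147425, -273534), -1), -5) = Mul(Pow(-126109, -1), -5) = Mul(Rational(-1, 126109), -5) = Rational(5, 126109)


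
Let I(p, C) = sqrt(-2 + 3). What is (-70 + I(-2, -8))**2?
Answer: 4761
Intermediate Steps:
I(p, C) = 1 (I(p, C) = sqrt(1) = 1)
(-70 + I(-2, -8))**2 = (-70 + 1)**2 = (-69)**2 = 4761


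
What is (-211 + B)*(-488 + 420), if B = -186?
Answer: 26996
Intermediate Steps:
(-211 + B)*(-488 + 420) = (-211 - 186)*(-488 + 420) = -397*(-68) = 26996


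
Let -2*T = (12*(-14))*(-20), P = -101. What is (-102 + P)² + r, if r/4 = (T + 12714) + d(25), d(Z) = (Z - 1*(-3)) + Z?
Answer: 85557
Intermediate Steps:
T = -1680 (T = -12*(-14)*(-20)/2 = -(-84)*(-20) = -½*3360 = -1680)
d(Z) = 3 + 2*Z (d(Z) = (Z + 3) + Z = (3 + Z) + Z = 3 + 2*Z)
r = 44348 (r = 4*((-1680 + 12714) + (3 + 2*25)) = 4*(11034 + (3 + 50)) = 4*(11034 + 53) = 4*11087 = 44348)
(-102 + P)² + r = (-102 - 101)² + 44348 = (-203)² + 44348 = 41209 + 44348 = 85557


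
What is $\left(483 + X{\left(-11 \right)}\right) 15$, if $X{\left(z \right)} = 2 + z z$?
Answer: $9090$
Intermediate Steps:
$X{\left(z \right)} = 2 + z^{2}$
$\left(483 + X{\left(-11 \right)}\right) 15 = \left(483 + \left(2 + \left(-11\right)^{2}\right)\right) 15 = \left(483 + \left(2 + 121\right)\right) 15 = \left(483 + 123\right) 15 = 606 \cdot 15 = 9090$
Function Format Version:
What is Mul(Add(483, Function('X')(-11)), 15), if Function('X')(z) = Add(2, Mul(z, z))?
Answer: 9090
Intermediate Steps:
Function('X')(z) = Add(2, Pow(z, 2))
Mul(Add(483, Function('X')(-11)), 15) = Mul(Add(483, Add(2, Pow(-11, 2))), 15) = Mul(Add(483, Add(2, 121)), 15) = Mul(Add(483, 123), 15) = Mul(606, 15) = 9090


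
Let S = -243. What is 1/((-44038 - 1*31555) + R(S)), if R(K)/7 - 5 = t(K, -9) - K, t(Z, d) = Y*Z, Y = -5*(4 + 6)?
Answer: 1/11193 ≈ 8.9342e-5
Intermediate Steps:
Y = -50 (Y = -5*10 = -50)
t(Z, d) = -50*Z
R(K) = 35 - 357*K (R(K) = 35 + 7*(-50*K - K) = 35 + 7*(-51*K) = 35 - 357*K)
1/((-44038 - 1*31555) + R(S)) = 1/((-44038 - 1*31555) + (35 - 357*(-243))) = 1/((-44038 - 31555) + (35 + 86751)) = 1/(-75593 + 86786) = 1/11193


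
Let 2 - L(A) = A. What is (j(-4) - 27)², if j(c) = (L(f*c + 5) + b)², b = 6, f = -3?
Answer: 2916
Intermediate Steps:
L(A) = 2 - A
j(c) = (3 + 3*c)² (j(c) = ((2 - (-3*c + 5)) + 6)² = ((2 - (5 - 3*c)) + 6)² = ((2 + (-5 + 3*c)) + 6)² = ((-3 + 3*c) + 6)² = (3 + 3*c)²)
(j(-4) - 27)² = (9*(1 - 4)² - 27)² = (9*(-3)² - 27)² = (9*9 - 27)² = (81 - 27)² = 54² = 2916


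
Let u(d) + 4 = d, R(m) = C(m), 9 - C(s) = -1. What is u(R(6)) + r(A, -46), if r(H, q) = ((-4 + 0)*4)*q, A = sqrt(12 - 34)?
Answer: 742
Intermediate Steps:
C(s) = 10 (C(s) = 9 - 1*(-1) = 9 + 1 = 10)
R(m) = 10
u(d) = -4 + d
A = I*sqrt(22) (A = sqrt(-22) = I*sqrt(22) ≈ 4.6904*I)
r(H, q) = -16*q (r(H, q) = (-4*4)*q = -16*q)
u(R(6)) + r(A, -46) = (-4 + 10) - 16*(-46) = 6 + 736 = 742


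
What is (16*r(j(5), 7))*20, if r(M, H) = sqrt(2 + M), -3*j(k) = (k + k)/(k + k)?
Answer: 320*sqrt(15)/3 ≈ 413.12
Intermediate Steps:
j(k) = -1/3 (j(k) = -(k + k)/(3*(k + k)) = -2*k/(3*(2*k)) = -2*k*1/(2*k)/3 = -1/3*1 = -1/3)
(16*r(j(5), 7))*20 = (16*sqrt(2 - 1/3))*20 = (16*sqrt(5/3))*20 = (16*(sqrt(15)/3))*20 = (16*sqrt(15)/3)*20 = 320*sqrt(15)/3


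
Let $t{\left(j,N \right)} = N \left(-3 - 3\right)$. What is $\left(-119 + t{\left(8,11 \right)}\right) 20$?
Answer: $-3700$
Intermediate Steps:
$t{\left(j,N \right)} = - 6 N$ ($t{\left(j,N \right)} = N \left(-6\right) = - 6 N$)
$\left(-119 + t{\left(8,11 \right)}\right) 20 = \left(-119 - 66\right) 20 = \left(-185\right) 20 = -3700$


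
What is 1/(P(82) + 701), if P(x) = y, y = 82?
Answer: 1/783 ≈ 0.0012771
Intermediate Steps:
P(x) = 82
1/(P(82) + 701) = 1/(82 + 701) = 1/783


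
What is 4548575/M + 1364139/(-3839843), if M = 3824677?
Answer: 1749774687946/2098022743673 ≈ 0.83401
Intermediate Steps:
4548575/M + 1364139/(-3839843) = 4548575/3824677 + 1364139/(-3839843) = 4548575*(1/3824677) + 1364139*(-1/3839843) = 4548575/3824677 - 194877/548549 = 1749774687946/2098022743673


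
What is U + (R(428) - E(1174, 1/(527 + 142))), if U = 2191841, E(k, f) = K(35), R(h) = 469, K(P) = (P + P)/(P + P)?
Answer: 2192309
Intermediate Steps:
K(P) = 1 (K(P) = (2*P)/((2*P)) = (2*P)*(1/(2*P)) = 1)
E(k, f) = 1
U + (R(428) - E(1174, 1/(527 + 142))) = 2191841 + (469 - 1*1) = 2191841 + (469 - 1) = 2191841 + 468 = 2192309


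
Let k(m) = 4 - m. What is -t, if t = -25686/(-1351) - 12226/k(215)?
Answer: -21937072/285061 ≈ -76.956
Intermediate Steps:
t = 21937072/285061 (t = -25686/(-1351) - 12226/(4 - 1*215) = -25686*(-1/1351) - 12226/(4 - 215) = 25686/1351 - 12226/(-211) = 25686/1351 - 12226*(-1/211) = 25686/1351 + 12226/211 = 21937072/285061 ≈ 76.956)
-t = -1*21937072/285061 = -21937072/285061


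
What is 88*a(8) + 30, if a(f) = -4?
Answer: -322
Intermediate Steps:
88*a(8) + 30 = 88*(-4) + 30 = -352 + 30 = -322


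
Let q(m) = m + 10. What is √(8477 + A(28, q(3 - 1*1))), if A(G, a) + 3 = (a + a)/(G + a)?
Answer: √211865/5 ≈ 92.058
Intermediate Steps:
q(m) = 10 + m
A(G, a) = -3 + 2*a/(G + a) (A(G, a) = -3 + (a + a)/(G + a) = -3 + (2*a)/(G + a) = -3 + 2*a/(G + a))
√(8477 + A(28, q(3 - 1*1))) = √(8477 + (-(10 + (3 - 1*1)) - 3*28)/(28 + (10 + (3 - 1*1)))) = √(8477 + (-(10 + (3 - 1)) - 84)/(28 + (10 + (3 - 1)))) = √(8477 + (-(10 + 2) - 84)/(28 + (10 + 2))) = √(8477 + (-1*12 - 84)/(28 + 12)) = √(8477 + (-12 - 84)/40) = √(8477 + (1/40)*(-96)) = √(8477 - 12/5) = √(42373/5) = √211865/5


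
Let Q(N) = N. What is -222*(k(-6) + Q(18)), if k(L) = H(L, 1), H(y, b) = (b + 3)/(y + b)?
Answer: -19092/5 ≈ -3818.4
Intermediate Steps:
H(y, b) = (3 + b)/(b + y)
k(L) = 4/(1 + L) (k(L) = (3 + 1)/(1 + L) = 4/(1 + L))
-222*(k(-6) + Q(18)) = -222*(4/(1 - 6) + 18) = -222*(4/(-5) + 18) = -222*(4*(-⅕) + 18) = -222*(-⅘ + 18) = -222*86/5 = -19092/5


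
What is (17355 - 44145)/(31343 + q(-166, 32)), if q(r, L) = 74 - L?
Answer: -5358/6277 ≈ -0.85359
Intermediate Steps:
(17355 - 44145)/(31343 + q(-166, 32)) = (17355 - 44145)/(31343 + (74 - 1*32)) = -26790/(31343 + (74 - 32)) = -26790/(31343 + 42) = -26790/31385 = -26790*1/31385 = -5358/6277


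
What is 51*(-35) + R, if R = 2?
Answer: -1783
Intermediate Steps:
51*(-35) + R = 51*(-35) + 2 = -1785 + 2 = -1783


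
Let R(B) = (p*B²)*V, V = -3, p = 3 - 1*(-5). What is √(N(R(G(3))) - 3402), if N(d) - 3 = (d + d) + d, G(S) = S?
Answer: I*√4047 ≈ 63.616*I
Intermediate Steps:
p = 8 (p = 3 + 5 = 8)
R(B) = -24*B² (R(B) = (8*B²)*(-3) = -24*B²)
N(d) = 3 + 3*d (N(d) = 3 + ((d + d) + d) = 3 + (2*d + d) = 3 + 3*d)
√(N(R(G(3))) - 3402) = √((3 + 3*(-24*3²)) - 3402) = √((3 + 3*(-24*9)) - 3402) = √((3 + 3*(-216)) - 3402) = √((3 - 648) - 3402) = √(-645 - 3402) = √(-4047) = I*√4047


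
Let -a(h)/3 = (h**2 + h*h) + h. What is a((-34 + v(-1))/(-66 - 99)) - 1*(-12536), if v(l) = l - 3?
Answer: 113755042/9075 ≈ 12535.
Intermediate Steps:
v(l) = -3 + l
a(h) = -6*h**2 - 3*h (a(h) = -3*((h**2 + h*h) + h) = -3*((h**2 + h**2) + h) = -3*(2*h**2 + h) = -3*(h + 2*h**2) = -6*h**2 - 3*h)
a((-34 + v(-1))/(-66 - 99)) - 1*(-12536) = -3*(-34 + (-3 - 1))/(-66 - 99)*(1 + 2*((-34 + (-3 - 1))/(-66 - 99))) - 1*(-12536) = -3*(-34 - 4)/(-165)*(1 + 2*((-34 - 4)/(-165))) + 12536 = -3*(-38*(-1/165))*(1 + 2*(-38*(-1/165))) + 12536 = -3*38/165*(1 + 2*(38/165)) + 12536 = -3*38/165*(1 + 76/165) + 12536 = -3*38/165*241/165 + 12536 = -9158/9075 + 12536 = 113755042/9075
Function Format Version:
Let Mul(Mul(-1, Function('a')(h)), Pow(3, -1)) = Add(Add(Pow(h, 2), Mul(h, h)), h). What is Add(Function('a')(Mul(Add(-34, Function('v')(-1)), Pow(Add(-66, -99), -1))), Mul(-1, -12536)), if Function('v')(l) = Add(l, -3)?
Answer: Rational(113755042, 9075) ≈ 12535.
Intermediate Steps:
Function('v')(l) = Add(-3, l)
Function('a')(h) = Add(Mul(-6, Pow(h, 2)), Mul(-3, h)) (Function('a')(h) = Mul(-3, Add(Add(Pow(h, 2), Mul(h, h)), h)) = Mul(-3, Add(Add(Pow(h, 2), Pow(h, 2)), h)) = Mul(-3, Add(Mul(2, Pow(h, 2)), h)) = Mul(-3, Add(h, Mul(2, Pow(h, 2)))) = Add(Mul(-6, Pow(h, 2)), Mul(-3, h)))
Add(Function('a')(Mul(Add(-34, Function('v')(-1)), Pow(Add(-66, -99), -1))), Mul(-1, -12536)) = Add(Mul(-3, Mul(Add(-34, Add(-3, -1)), Pow(Add(-66, -99), -1)), Add(1, Mul(2, Mul(Add(-34, Add(-3, -1)), Pow(Add(-66, -99), -1))))), Mul(-1, -12536)) = Add(Mul(-3, Mul(Add(-34, -4), Pow(-165, -1)), Add(1, Mul(2, Mul(Add(-34, -4), Pow(-165, -1))))), 12536) = Add(Mul(-3, Mul(-38, Rational(-1, 165)), Add(1, Mul(2, Mul(-38, Rational(-1, 165))))), 12536) = Add(Mul(-3, Rational(38, 165), Add(1, Mul(2, Rational(38, 165)))), 12536) = Add(Mul(-3, Rational(38, 165), Add(1, Rational(76, 165))), 12536) = Add(Mul(-3, Rational(38, 165), Rational(241, 165)), 12536) = Add(Rational(-9158, 9075), 12536) = Rational(113755042, 9075)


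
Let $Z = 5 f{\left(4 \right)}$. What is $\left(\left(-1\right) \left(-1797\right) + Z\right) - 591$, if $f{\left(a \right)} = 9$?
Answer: $1251$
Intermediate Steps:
$Z = 45$ ($Z = 5 \cdot 9 = 45$)
$\left(\left(-1\right) \left(-1797\right) + Z\right) - 591 = \left(\left(-1\right) \left(-1797\right) + 45\right) - 591 = \left(1797 + 45\right) - 591 = 1842 - 591 = 1251$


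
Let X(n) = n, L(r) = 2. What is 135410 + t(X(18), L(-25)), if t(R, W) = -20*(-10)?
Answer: 135610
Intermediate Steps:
t(R, W) = 200
135410 + t(X(18), L(-25)) = 135410 + 200 = 135610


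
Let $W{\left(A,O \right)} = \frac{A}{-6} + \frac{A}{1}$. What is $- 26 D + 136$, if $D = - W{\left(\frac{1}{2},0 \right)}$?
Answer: $\frac{881}{6} \approx 146.83$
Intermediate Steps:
$W{\left(A,O \right)} = \frac{5 A}{6}$ ($W{\left(A,O \right)} = A \left(- \frac{1}{6}\right) + A 1 = - \frac{A}{6} + A = \frac{5 A}{6}$)
$D = - \frac{5}{12}$ ($D = - \frac{5}{6 \cdot 2} = \left(-1\right) \frac{5}{12} = - \frac{5}{12} \approx -0.41667$)
$- 26 D + 136 = \left(-26\right) \left(- \frac{5}{12}\right) + 136 = \frac{65}{6} + 136 = \frac{881}{6}$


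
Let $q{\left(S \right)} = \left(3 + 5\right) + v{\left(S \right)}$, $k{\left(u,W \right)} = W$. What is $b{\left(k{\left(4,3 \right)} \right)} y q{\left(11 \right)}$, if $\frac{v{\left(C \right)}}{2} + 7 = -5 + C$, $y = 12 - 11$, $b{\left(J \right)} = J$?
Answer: $18$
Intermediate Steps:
$y = 1$ ($y = 12 - 11 = 1$)
$v{\left(C \right)} = -24 + 2 C$ ($v{\left(C \right)} = -14 + 2 \left(-5 + C\right) = -14 + \left(-10 + 2 C\right) = -24 + 2 C$)
$q{\left(S \right)} = -16 + 2 S$ ($q{\left(S \right)} = \left(3 + 5\right) + \left(-24 + 2 S\right) = 8 + \left(-24 + 2 S\right) = -16 + 2 S$)
$b{\left(k{\left(4,3 \right)} \right)} y q{\left(11 \right)} = 3 \cdot 1 \left(-16 + 2 \cdot 11\right) = 3 \left(-16 + 22\right) = 3 \cdot 6 = 18$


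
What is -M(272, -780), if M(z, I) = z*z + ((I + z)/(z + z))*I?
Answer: -2540221/34 ≈ -74712.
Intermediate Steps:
M(z, I) = z**2 + I*(I + z)/(2*z) (M(z, I) = z**2 + ((I + z)/((2*z)))*I = z**2 + ((I + z)*(1/(2*z)))*I = z**2 + ((I + z)/(2*z))*I = z**2 + I*(I + z)/(2*z))
-M(272, -780) = -(272**2 + (1/2)*(-780) + (1/2)*(-780)**2/272) = -(73984 - 390 + (1/2)*608400*(1/272)) = -(73984 - 390 + 38025/34) = -1*2540221/34 = -2540221/34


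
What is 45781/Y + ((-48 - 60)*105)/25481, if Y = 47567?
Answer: 627135881/1212054727 ≈ 0.51742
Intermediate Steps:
45781/Y + ((-48 - 60)*105)/25481 = 45781/47567 + ((-48 - 60)*105)/25481 = 45781*(1/47567) - 108*105*(1/25481) = 45781/47567 - 11340*1/25481 = 45781/47567 - 11340/25481 = 627135881/1212054727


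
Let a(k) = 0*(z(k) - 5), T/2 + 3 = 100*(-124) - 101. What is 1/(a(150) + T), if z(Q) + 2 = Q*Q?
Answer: -1/25008 ≈ -3.9987e-5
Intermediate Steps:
z(Q) = -2 + Q² (z(Q) = -2 + Q*Q = -2 + Q²)
T = -25008 (T = -6 + 2*(100*(-124) - 101) = -6 + 2*(-12400 - 101) = -6 + 2*(-12501) = -6 - 25002 = -25008)
a(k) = 0 (a(k) = 0*((-2 + k²) - 5) = 0*(-7 + k²) = 0)
1/(a(150) + T) = 1/(0 - 25008) = 1/(-25008) = -1/25008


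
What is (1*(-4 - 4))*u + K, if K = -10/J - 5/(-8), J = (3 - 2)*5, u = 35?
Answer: -2251/8 ≈ -281.38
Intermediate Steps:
J = 5 (J = 1*5 = 5)
K = -11/8 (K = -10/5 - 5/(-8) = -10*⅕ - 5*(-⅛) = -2 + 5/8 = -11/8 ≈ -1.3750)
(1*(-4 - 4))*u + K = (1*(-4 - 4))*35 - 11/8 = (1*(-8))*35 - 11/8 = -8*35 - 11/8 = -280 - 11/8 = -2251/8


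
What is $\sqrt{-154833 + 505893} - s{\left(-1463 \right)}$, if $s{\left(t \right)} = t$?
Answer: $1463 + 2 \sqrt{87765} \approx 2055.5$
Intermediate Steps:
$\sqrt{-154833 + 505893} - s{\left(-1463 \right)} = \sqrt{-154833 + 505893} - -1463 = \sqrt{351060} + 1463 = 2 \sqrt{87765} + 1463 = 1463 + 2 \sqrt{87765}$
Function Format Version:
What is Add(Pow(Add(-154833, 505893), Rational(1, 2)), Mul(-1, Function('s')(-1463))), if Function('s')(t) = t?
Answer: Add(1463, Mul(2, Pow(87765, Rational(1, 2)))) ≈ 2055.5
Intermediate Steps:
Add(Pow(Add(-154833, 505893), Rational(1, 2)), Mul(-1, Function('s')(-1463))) = Add(Pow(Add(-154833, 505893), Rational(1, 2)), Mul(-1, -1463)) = Add(Pow(351060, Rational(1, 2)), 1463) = Add(Mul(2, Pow(87765, Rational(1, 2))), 1463) = Add(1463, Mul(2, Pow(87765, Rational(1, 2))))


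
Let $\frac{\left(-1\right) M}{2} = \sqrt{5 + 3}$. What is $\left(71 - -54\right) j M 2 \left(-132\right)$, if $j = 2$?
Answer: $264000 \sqrt{2} \approx 3.7335 \cdot 10^{5}$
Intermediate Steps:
$M = - 4 \sqrt{2}$ ($M = - 2 \sqrt{5 + 3} = - 2 \sqrt{8} = - 2 \cdot 2 \sqrt{2} = - 4 \sqrt{2} \approx -5.6569$)
$\left(71 - -54\right) j M 2 \left(-132\right) = \left(71 - -54\right) 2 \left(- 4 \sqrt{2}\right) 2 \left(-132\right) = \left(71 + 54\right) - 8 \sqrt{2} \cdot 2 \left(-132\right) = 125 \left(- 16 \sqrt{2}\right) \left(-132\right) = - 2000 \sqrt{2} \left(-132\right) = 264000 \sqrt{2}$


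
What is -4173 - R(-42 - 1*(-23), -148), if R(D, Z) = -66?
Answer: -4107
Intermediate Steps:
-4173 - R(-42 - 1*(-23), -148) = -4173 - 1*(-66) = -4173 + 66 = -4107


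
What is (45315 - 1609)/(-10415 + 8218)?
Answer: -3362/169 ≈ -19.893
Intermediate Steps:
(45315 - 1609)/(-10415 + 8218) = 43706/(-2197) = 43706*(-1/2197) = -3362/169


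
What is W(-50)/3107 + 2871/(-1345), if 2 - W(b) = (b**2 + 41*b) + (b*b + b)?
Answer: -12818007/4178915 ≈ -3.0673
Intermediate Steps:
W(b) = 2 - 42*b - 2*b**2 (W(b) = 2 - ((b**2 + 41*b) + (b*b + b)) = 2 - ((b**2 + 41*b) + (b**2 + b)) = 2 - ((b**2 + 41*b) + (b + b**2)) = 2 - (2*b**2 + 42*b) = 2 + (-42*b - 2*b**2) = 2 - 42*b - 2*b**2)
W(-50)/3107 + 2871/(-1345) = (2 - 42*(-50) - 2*(-50)**2)/3107 + 2871/(-1345) = (2 + 2100 - 2*2500)*(1/3107) + 2871*(-1/1345) = (2 + 2100 - 5000)*(1/3107) - 2871/1345 = -2898*1/3107 - 2871/1345 = -2898/3107 - 2871/1345 = -12818007/4178915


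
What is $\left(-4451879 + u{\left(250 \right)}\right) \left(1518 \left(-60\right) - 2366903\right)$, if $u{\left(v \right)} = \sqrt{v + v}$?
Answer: $10942642900057 - 24579830 \sqrt{5} \approx 1.0943 \cdot 10^{13}$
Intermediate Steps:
$u{\left(v \right)} = \sqrt{2} \sqrt{v}$ ($u{\left(v \right)} = \sqrt{2 v} = \sqrt{2} \sqrt{v}$)
$\left(-4451879 + u{\left(250 \right)}\right) \left(1518 \left(-60\right) - 2366903\right) = \left(-4451879 + \sqrt{2} \sqrt{250}\right) \left(1518 \left(-60\right) - 2366903\right) = \left(-4451879 + \sqrt{2} \cdot 5 \sqrt{10}\right) \left(-91080 - 2366903\right) = \left(-4451879 + 10 \sqrt{5}\right) \left(-2457983\right) = 10942642900057 - 24579830 \sqrt{5}$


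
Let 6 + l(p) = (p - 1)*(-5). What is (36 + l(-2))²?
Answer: 2025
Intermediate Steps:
l(p) = -1 - 5*p (l(p) = -6 + (p - 1)*(-5) = -6 + (-1 + p)*(-5) = -6 + (5 - 5*p) = -1 - 5*p)
(36 + l(-2))² = (36 + (-1 - 5*(-2)))² = (36 + (-1 + 10))² = (36 + 9)² = 45² = 2025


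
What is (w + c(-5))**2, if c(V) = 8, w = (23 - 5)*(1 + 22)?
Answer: 178084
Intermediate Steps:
w = 414 (w = 18*23 = 414)
(w + c(-5))**2 = (414 + 8)**2 = 422**2 = 178084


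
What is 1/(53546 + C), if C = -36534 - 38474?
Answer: -1/21462 ≈ -4.6594e-5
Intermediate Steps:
C = -75008
1/(53546 + C) = 1/(53546 - 75008) = 1/(-21462) = -1/21462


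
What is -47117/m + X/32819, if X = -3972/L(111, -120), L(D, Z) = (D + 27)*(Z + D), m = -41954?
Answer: 320118667909/285015883482 ≈ 1.1232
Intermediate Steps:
L(D, Z) = (27 + D)*(D + Z)
X = 662/207 (X = -3972/(111² + 27*111 + 27*(-120) + 111*(-120)) = -3972/(12321 + 2997 - 3240 - 13320) = -3972/(-1242) = -3972*(-1/1242) = 662/207 ≈ 3.1981)
-47117/m + X/32819 = -47117/(-41954) + (662/207)/32819 = -47117*(-1/41954) + (662/207)*(1/32819) = 47117/41954 + 662/6793533 = 320118667909/285015883482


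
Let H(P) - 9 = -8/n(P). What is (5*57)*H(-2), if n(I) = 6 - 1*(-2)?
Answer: 2280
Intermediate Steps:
n(I) = 8 (n(I) = 6 + 2 = 8)
H(P) = 8 (H(P) = 9 - 8/8 = 9 - 8*1/8 = 9 - 1 = 8)
(5*57)*H(-2) = (5*57)*8 = 285*8 = 2280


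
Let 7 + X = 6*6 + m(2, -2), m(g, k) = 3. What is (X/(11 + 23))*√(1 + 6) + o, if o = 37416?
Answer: 37416 + 16*√7/17 ≈ 37419.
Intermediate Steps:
X = 32 (X = -7 + (6*6 + 3) = -7 + (36 + 3) = -7 + 39 = 32)
(X/(11 + 23))*√(1 + 6) + o = (32/(11 + 23))*√(1 + 6) + 37416 = (32/34)*√7 + 37416 = ((1/34)*32)*√7 + 37416 = 16*√7/17 + 37416 = 37416 + 16*√7/17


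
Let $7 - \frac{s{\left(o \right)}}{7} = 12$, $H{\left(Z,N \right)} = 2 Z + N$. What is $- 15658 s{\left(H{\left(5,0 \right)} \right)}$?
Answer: $548030$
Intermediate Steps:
$H{\left(Z,N \right)} = N + 2 Z$
$s{\left(o \right)} = -35$ ($s{\left(o \right)} = 49 - 84 = -35$)
$- 15658 s{\left(H{\left(5,0 \right)} \right)} = \left(-15658\right) \left(-35\right) = 548030$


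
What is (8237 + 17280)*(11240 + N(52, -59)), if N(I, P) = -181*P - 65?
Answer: 557648518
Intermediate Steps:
N(I, P) = -65 - 181*P
(8237 + 17280)*(11240 + N(52, -59)) = (8237 + 17280)*(11240 + (-65 - 181*(-59))) = 25517*(11240 + (-65 + 10679)) = 25517*(11240 + 10614) = 25517*21854 = 557648518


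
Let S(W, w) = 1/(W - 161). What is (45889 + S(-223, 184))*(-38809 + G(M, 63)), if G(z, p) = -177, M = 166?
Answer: -343493462875/192 ≈ -1.7890e+9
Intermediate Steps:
S(W, w) = 1/(-161 + W)
(45889 + S(-223, 184))*(-38809 + G(M, 63)) = (45889 + 1/(-161 - 223))*(-38809 - 177) = (45889 + 1/(-384))*(-38986) = (45889 - 1/384)*(-38986) = (17621375/384)*(-38986) = -343493462875/192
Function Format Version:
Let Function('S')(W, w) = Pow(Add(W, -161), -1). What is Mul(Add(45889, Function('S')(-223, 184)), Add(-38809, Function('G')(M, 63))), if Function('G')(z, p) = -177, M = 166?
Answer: Rational(-343493462875, 192) ≈ -1.7890e+9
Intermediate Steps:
Function('S')(W, w) = Pow(Add(-161, W), -1)
Mul(Add(45889, Function('S')(-223, 184)), Add(-38809, Function('G')(M, 63))) = Mul(Add(45889, Pow(Add(-161, -223), -1)), Add(-38809, -177)) = Mul(Add(45889, Pow(-384, -1)), -38986) = Mul(Add(45889, Rational(-1, 384)), -38986) = Mul(Rational(17621375, 384), -38986) = Rational(-343493462875, 192)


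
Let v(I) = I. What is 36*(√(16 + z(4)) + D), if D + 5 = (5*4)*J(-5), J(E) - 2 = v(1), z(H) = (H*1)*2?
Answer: 1980 + 72*√6 ≈ 2156.4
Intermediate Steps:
z(H) = 2*H (z(H) = H*2 = 2*H)
J(E) = 3 (J(E) = 2 + 1 = 3)
D = 55 (D = -5 + (5*4)*3 = -5 + 20*3 = -5 + 60 = 55)
36*(√(16 + z(4)) + D) = 36*(√(16 + 2*4) + 55) = 36*(√(16 + 8) + 55) = 36*(√24 + 55) = 36*(2*√6 + 55) = 36*(55 + 2*√6) = 1980 + 72*√6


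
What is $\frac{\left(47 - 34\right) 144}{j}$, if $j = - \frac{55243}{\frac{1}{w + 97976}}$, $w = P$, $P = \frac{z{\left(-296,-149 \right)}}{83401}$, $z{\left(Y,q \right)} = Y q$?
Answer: $- \frac{1084213}{3134787237060} \approx -3.4586 \cdot 10^{-7}$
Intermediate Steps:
$P = \frac{44104}{83401}$ ($P = \frac{\left(-296\right) \left(-149\right)}{83401} = 44104 \cdot \frac{1}{83401} = \frac{44104}{83401} \approx 0.52882$)
$w = \frac{44104}{83401} \approx 0.52882$
$j = - \frac{451409362136640}{83401}$ ($j = - \frac{55243}{\frac{1}{\frac{44104}{83401} + 97976}} = - \frac{55243}{\frac{1}{\frac{8171340480}{83401}}} = - \frac{55243}{\frac{83401}{8171340480}} = \left(-55243\right) \frac{8171340480}{83401} = - \frac{451409362136640}{83401} \approx -5.4125 \cdot 10^{9}$)
$\frac{\left(47 - 34\right) 144}{j} = \frac{\left(47 - 34\right) 144}{- \frac{451409362136640}{83401}} = 13 \cdot 144 \left(- \frac{83401}{451409362136640}\right) = 1872 \left(- \frac{83401}{451409362136640}\right) = - \frac{1084213}{3134787237060}$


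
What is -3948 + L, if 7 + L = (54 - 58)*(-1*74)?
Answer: -3659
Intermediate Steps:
L = 289 (L = -7 + (54 - 58)*(-1*74) = -7 - 4*(-74) = -7 + 296 = 289)
-3948 + L = -3948 + 289 = -3659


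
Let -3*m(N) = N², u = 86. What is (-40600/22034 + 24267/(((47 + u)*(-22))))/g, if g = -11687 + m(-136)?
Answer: 980242017/1726449634294 ≈ 0.00056778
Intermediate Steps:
m(N) = -N²/3
g = -53557/3 (g = -11687 - ⅓*(-136)² = -11687 - ⅓*18496 = -11687 - 18496/3 = -53557/3 ≈ -17852.)
(-40600/22034 + 24267/(((47 + u)*(-22))))/g = (-40600/22034 + 24267/(((47 + 86)*(-22))))/(-53557/3) = (-40600*1/22034 + 24267/((133*(-22))))*(-3/53557) = (-20300/11017 + 24267/(-2926))*(-3/53557) = (-20300/11017 + 24267*(-1/2926))*(-3/53557) = (-20300/11017 - 24267/2926)*(-3/53557) = -326747339/32235742*(-3/53557) = 980242017/1726449634294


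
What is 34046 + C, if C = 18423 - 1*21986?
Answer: 30483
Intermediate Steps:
C = -3563 (C = 18423 - 21986 = -3563)
34046 + C = 34046 - 3563 = 30483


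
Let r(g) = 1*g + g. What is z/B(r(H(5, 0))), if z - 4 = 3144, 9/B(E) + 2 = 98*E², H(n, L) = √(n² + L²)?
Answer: 10281368/3 ≈ 3.4271e+6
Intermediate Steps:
H(n, L) = √(L² + n²)
r(g) = 2*g (r(g) = g + g = 2*g)
B(E) = 9/(-2 + 98*E²)
z = 3148 (z = 4 + 3144 = 3148)
z/B(r(H(5, 0))) = 3148/((9/(2*(-1 + 49*(2*√(0² + 5²))²)))) = 3148/((9/(2*(-1 + 49*(2*√(0 + 25))²)))) = 3148/((9/(2*(-1 + 49*(2*√25)²)))) = 3148/((9/(2*(-1 + 49*(2*5)²)))) = 3148/((9/(2*(-1 + 49*10²)))) = 3148/((9/(2*(-1 + 49*100)))) = 3148/((9/(2*(-1 + 4900)))) = 3148/(((9/2)/4899)) = 3148/(((9/2)*(1/4899))) = 3148/(3/3266) = 3148*(3266/3) = 10281368/3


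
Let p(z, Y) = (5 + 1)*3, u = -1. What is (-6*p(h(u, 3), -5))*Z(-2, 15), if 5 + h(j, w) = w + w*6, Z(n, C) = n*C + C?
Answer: 1620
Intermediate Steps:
Z(n, C) = C + C*n (Z(n, C) = C*n + C = C + C*n)
h(j, w) = -5 + 7*w (h(j, w) = -5 + (w + w*6) = -5 + (w + 6*w) = -5 + 7*w)
p(z, Y) = 18 (p(z, Y) = 6*3 = 18)
(-6*p(h(u, 3), -5))*Z(-2, 15) = (-6*18)*(15*(1 - 2)) = -1620*(-1) = -108*(-15) = 1620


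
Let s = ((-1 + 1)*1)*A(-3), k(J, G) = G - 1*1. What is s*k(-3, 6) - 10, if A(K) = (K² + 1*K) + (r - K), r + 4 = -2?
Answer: -10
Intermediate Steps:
r = -6 (r = -4 - 2 = -6)
A(K) = -6 + K² (A(K) = (K² + 1*K) + (-6 - K) = (K² + K) + (-6 - K) = (K + K²) + (-6 - K) = -6 + K²)
k(J, G) = -1 + G (k(J, G) = G - 1 = -1 + G)
s = 0 (s = ((-1 + 1)*1)*(-6 + (-3)²) = (0*1)*(-6 + 9) = 0*3 = 0)
s*k(-3, 6) - 10 = 0*(-1 + 6) - 10 = 0*5 - 10 = 0 - 10 = -10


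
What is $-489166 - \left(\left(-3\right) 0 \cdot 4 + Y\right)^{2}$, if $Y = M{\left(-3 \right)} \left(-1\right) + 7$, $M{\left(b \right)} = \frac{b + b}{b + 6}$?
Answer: $-489247$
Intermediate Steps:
$M{\left(b \right)} = \frac{2 b}{6 + b}$
$Y = 9$ ($Y = 2 \left(-3\right) \frac{1}{6 - 3} \left(-1\right) + 7 = 2 \left(-3\right) \frac{1}{3} \left(-1\right) + 7 = \left(-2\right) \left(-1\right) + 7 = 2 + 7 = 9$)
$-489166 - \left(\left(-3\right) 0 \cdot 4 + Y\right)^{2} = -489166 - \left(\left(-3\right) 0 \cdot 4 + 9\right)^{2} = -489166 - \left(0 \cdot 4 + 9\right)^{2} = -489166 - \left(0 + 9\right)^{2} = -489166 - 9^{2} = -489166 - 81 = -489247$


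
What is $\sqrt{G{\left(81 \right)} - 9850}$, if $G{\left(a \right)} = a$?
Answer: $i \sqrt{9769} \approx 98.838 i$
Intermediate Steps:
$\sqrt{G{\left(81 \right)} - 9850} = \sqrt{81 - 9850} = \sqrt{-9769} = i \sqrt{9769}$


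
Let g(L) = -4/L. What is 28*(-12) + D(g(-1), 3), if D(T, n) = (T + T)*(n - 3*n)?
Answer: -384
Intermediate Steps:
D(T, n) = -4*T*n (D(T, n) = (2*T)*(-2*n) = -4*T*n)
28*(-12) + D(g(-1), 3) = 28*(-12) - 4*(-4/(-1))*3 = -336 - 4*(-4*(-1))*3 = -336 - 4*4*3 = -336 - 48 = -384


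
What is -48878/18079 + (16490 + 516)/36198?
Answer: -730917185/327211821 ≈ -2.2338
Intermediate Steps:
-48878/18079 + (16490 + 516)/36198 = -48878*1/18079 + 17006*(1/36198) = -48878/18079 + 8503/18099 = -730917185/327211821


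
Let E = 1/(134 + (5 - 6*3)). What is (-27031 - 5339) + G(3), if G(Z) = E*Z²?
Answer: -3916761/121 ≈ -32370.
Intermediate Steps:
E = 1/121 (E = 1/(134 + (5 - 18)) = 1/(134 - 13) = 1/121 ≈ 0.0082645)
G(Z) = Z²/121
(-27031 - 5339) + G(3) = (-27031 - 5339) + (1/121)*3² = -32370 + (1/121)*9 = -32370 + 9/121 = -3916761/121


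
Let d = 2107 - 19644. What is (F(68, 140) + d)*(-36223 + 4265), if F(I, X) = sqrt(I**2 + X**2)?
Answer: 560447446 - 127832*sqrt(1514) ≈ 5.5547e+8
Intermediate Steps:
d = -17537
(F(68, 140) + d)*(-36223 + 4265) = (sqrt(68**2 + 140**2) - 17537)*(-36223 + 4265) = (sqrt(4624 + 19600) - 17537)*(-31958) = (sqrt(24224) - 17537)*(-31958) = (4*sqrt(1514) - 17537)*(-31958) = (-17537 + 4*sqrt(1514))*(-31958) = 560447446 - 127832*sqrt(1514)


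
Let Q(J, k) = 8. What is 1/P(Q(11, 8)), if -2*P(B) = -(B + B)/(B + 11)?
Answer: 19/8 ≈ 2.3750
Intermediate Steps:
P(B) = B/(11 + B) (P(B) = -(-1)*(B + B)/(B + 11)/2 = -(-1)*(2*B)/(11 + B)/2 = -(-1)*2*B/(11 + B)/2 = -(-1)*B/(11 + B) = B/(11 + B))
1/P(Q(11, 8)) = 1/(8/(11 + 8)) = 1/(8/19) = 19/8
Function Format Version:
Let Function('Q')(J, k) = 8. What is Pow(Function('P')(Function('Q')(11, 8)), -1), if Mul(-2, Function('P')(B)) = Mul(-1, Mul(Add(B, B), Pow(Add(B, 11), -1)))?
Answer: Rational(19, 8) ≈ 2.3750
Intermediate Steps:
Function('P')(B) = Mul(B, Pow(Add(11, B), -1)) (Function('P')(B) = Mul(Rational(-1, 2), Mul(-1, Mul(Add(B, B), Pow(Add(B, 11), -1)))) = Mul(Rational(-1, 2), Mul(-1, Mul(Mul(2, B), Pow(Add(11, B), -1)))) = Mul(Rational(-1, 2), Mul(-1, Mul(2, B, Pow(Add(11, B), -1)))) = Mul(Rational(-1, 2), Mul(-2, B, Pow(Add(11, B), -1))) = Mul(B, Pow(Add(11, B), -1)))
Pow(Function('P')(Function('Q')(11, 8)), -1) = Pow(Mul(8, Pow(Add(11, 8), -1)), -1) = Pow(Mul(8, Pow(19, -1)), -1) = Pow(Mul(8, Rational(1, 19)), -1) = Pow(Rational(8, 19), -1) = Rational(19, 8)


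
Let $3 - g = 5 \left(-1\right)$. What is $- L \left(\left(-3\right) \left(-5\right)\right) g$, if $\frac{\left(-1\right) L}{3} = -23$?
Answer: $-8280$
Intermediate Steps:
$L = 69$ ($L = \left(-3\right) \left(-23\right) = 69$)
$g = 8$ ($g = 3 - 5 \left(-1\right) = 3 - -5 = 3 + 5 = 8$)
$- L \left(\left(-3\right) \left(-5\right)\right) g = \left(-1\right) 69 \left(\left(-3\right) \left(-5\right)\right) 8 = \left(-69\right) 15 \cdot 8 = \left(-1035\right) 8 = -8280$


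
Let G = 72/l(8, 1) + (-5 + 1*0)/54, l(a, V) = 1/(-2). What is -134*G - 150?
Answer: 517277/27 ≈ 19158.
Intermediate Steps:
l(a, V) = -½
G = -7781/54 (G = 72/(-½) + (-5 + 1*0)/54 = 72*(-2) + (-5 + 0)*(1/54) = -144 - 5*1/54 = -144 - 5/54 = -7781/54 ≈ -144.09)
-134*G - 150 = -134*(-7781/54) - 150 = 521327/27 - 150 = 517277/27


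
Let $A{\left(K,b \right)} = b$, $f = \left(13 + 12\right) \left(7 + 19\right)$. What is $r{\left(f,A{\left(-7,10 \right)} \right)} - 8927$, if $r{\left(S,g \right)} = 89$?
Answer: $-8838$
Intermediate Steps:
$f = 650$ ($f = 25 \cdot 26 = 650$)
$r{\left(f,A{\left(-7,10 \right)} \right)} - 8927 = 89 - 8927 = -8838$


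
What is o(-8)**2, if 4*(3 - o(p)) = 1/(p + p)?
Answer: 37249/4096 ≈ 9.0940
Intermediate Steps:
o(p) = 3 - 1/(8*p) (o(p) = 3 - 1/(4*(p + p)) = 3 - 1/(2*p)/4 = 3 - 1/(8*p))
o(-8)**2 = (3 - 1/8/(-8))**2 = (3 - 1/8*(-1/8))**2 = (3 + 1/64)**2 = (193/64)**2 = 37249/4096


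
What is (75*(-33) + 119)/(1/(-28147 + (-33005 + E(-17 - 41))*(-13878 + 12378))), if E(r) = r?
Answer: -116778327668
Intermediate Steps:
(75*(-33) + 119)/(1/(-28147 + (-33005 + E(-17 - 41))*(-13878 + 12378))) = (75*(-33) + 119)/(1/(-28147 + (-33005 + (-17 - 41))*(-13878 + 12378))) = (-2475 + 119)/(1/(-28147 + (-33005 - 58)*(-1500))) = -2356/(1/(-28147 - 33063*(-1500))) = -2356/(1/(-28147 + 49594500)) = -2356/(1/49566353) = -2356/1/49566353 = -2356*49566353 = -116778327668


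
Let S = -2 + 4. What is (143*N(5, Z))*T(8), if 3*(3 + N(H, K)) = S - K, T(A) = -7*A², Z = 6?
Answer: 832832/3 ≈ 2.7761e+5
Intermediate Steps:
S = 2
N(H, K) = -7/3 - K/3 (N(H, K) = -3 + (2 - K)/3 = -3 + (⅔ - K/3) = -7/3 - K/3)
(143*N(5, Z))*T(8) = (143*(-7/3 - ⅓*6))*(-7*8²) = (143*(-7/3 - 2))*(-7*64) = (143*(-13/3))*(-448) = -1859/3*(-448) = 832832/3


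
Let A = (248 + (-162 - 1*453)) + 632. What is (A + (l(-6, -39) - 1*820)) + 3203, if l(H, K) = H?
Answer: 2642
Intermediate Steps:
A = 265 (A = (248 + (-162 - 453)) + 632 = (248 - 615) + 632 = -367 + 632 = 265)
(A + (l(-6, -39) - 1*820)) + 3203 = (265 + (-6 - 1*820)) + 3203 = (265 + (-6 - 820)) + 3203 = (265 - 826) + 3203 = -561 + 3203 = 2642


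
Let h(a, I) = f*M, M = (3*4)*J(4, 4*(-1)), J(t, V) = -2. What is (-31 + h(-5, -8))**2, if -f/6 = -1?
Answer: 30625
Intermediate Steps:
f = 6 (f = -6*(-1) = 6)
M = -24 (M = (3*4)*(-2) = 12*(-2) = -24)
h(a, I) = -144 (h(a, I) = 6*(-24) = -144)
(-31 + h(-5, -8))**2 = (-31 - 144)**2 = (-175)**2 = 30625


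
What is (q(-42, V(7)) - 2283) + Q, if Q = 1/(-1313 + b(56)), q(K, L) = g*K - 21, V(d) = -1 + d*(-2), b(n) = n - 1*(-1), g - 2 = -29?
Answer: -1469521/1256 ≈ -1170.0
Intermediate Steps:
g = -27 (g = 2 - 29 = -27)
b(n) = 1 + n (b(n) = n + 1 = 1 + n)
V(d) = -1 - 2*d
q(K, L) = -21 - 27*K (q(K, L) = -27*K - 21 = -21 - 27*K)
Q = -1/1256 (Q = 1/(-1313 + (1 + 56)) = 1/(-1313 + 57) = 1/(-1256) = -1/1256 ≈ -0.00079618)
(q(-42, V(7)) - 2283) + Q = ((-21 - 27*(-42)) - 2283) - 1/1256 = ((-21 + 1134) - 2283) - 1/1256 = (1113 - 2283) - 1/1256 = -1170 - 1/1256 = -1469521/1256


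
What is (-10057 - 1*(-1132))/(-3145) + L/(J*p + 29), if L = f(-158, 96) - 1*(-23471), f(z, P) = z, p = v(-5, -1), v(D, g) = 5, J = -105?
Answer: -810501/18352 ≈ -44.164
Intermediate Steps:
p = 5
L = 23313 (L = -158 - 1*(-23471) = -158 + 23471 = 23313)
(-10057 - 1*(-1132))/(-3145) + L/(J*p + 29) = (-10057 - 1*(-1132))/(-3145) + 23313/(-105*5 + 29) = (-10057 + 1132)*(-1/3145) + 23313/(-525 + 29) = -8925*(-1/3145) + 23313/(-496) = 105/37 + 23313*(-1/496) = 105/37 - 23313/496 = -810501/18352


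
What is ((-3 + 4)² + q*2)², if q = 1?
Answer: 9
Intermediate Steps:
((-3 + 4)² + q*2)² = ((-3 + 4)² + 1*2)² = (1² + 2)² = (1 + 2)² = 3² = 9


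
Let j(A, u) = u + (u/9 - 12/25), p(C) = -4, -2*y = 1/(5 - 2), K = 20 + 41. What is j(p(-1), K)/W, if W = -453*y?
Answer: 30284/33975 ≈ 0.89136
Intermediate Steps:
K = 61
y = -1/6 (y = -1/(2*(5 - 2)) = -1/2/3 = -1/2*1/3 = -1/6 ≈ -0.16667)
j(A, u) = -12/25 + 10*u/9 (j(A, u) = u + (u*(1/9) - 12*1/25) = u + (u/9 - 12/25) = u + (-12/25 + u/9) = -12/25 + 10*u/9)
W = 151/2 (W = -453*(-1/6) = 151/2 ≈ 75.500)
j(p(-1), K)/W = (-12/25 + (10/9)*61)/(151/2) = (-12/25 + 610/9)*(2/151) = (15142/225)*(2/151) = 30284/33975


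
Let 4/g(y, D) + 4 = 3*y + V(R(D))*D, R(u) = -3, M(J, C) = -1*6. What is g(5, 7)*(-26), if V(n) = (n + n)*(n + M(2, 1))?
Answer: -104/389 ≈ -0.26735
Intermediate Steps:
M(J, C) = -6
V(n) = 2*n*(-6 + n) (V(n) = (n + n)*(n - 6) = (2*n)*(-6 + n) = 2*n*(-6 + n))
g(y, D) = 4/(-4 + 3*y + 54*D) (g(y, D) = 4/(-4 + (3*y + (2*(-3)*(-6 - 3))*D)) = 4/(-4 + (3*y + (2*(-3)*(-9))*D)) = 4/(-4 + (3*y + 54*D)) = 4/(-4 + 3*y + 54*D))
g(5, 7)*(-26) = (4/(-4 + 3*5 + 54*7))*(-26) = (4/(-4 + 15 + 378))*(-26) = (4/389)*(-26) = -104/389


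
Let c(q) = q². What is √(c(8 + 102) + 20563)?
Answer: √32663 ≈ 180.73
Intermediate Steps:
√(c(8 + 102) + 20563) = √((8 + 102)² + 20563) = √(110² + 20563) = √(12100 + 20563) = √32663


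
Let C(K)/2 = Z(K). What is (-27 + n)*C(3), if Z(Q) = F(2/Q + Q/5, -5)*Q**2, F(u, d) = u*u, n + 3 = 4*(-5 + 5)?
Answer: -4332/5 ≈ -866.40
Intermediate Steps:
n = -3 (n = -3 + 4*(-5 + 5) = -3 + 4*0 = -3 + 0 = -3)
F(u, d) = u**2
Z(Q) = Q**2*(2/Q + Q/5)**2 (Z(Q) = (2/Q + Q/5)**2*Q**2 = Q**2*(2/Q + Q/5)**2)
C(K) = 2*(10 + K**2)**2/25 (C(K) = 2*((10 + K**2)**2/25) = 2*(10 + K**2)**2/25)
(-27 + n)*C(3) = (-27 - 3)*(2*(10 + 3**2)**2/25) = -12*(10 + 9)**2/5 = -12*19**2/5 = -12*361/5 = -30*722/25 = -4332/5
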